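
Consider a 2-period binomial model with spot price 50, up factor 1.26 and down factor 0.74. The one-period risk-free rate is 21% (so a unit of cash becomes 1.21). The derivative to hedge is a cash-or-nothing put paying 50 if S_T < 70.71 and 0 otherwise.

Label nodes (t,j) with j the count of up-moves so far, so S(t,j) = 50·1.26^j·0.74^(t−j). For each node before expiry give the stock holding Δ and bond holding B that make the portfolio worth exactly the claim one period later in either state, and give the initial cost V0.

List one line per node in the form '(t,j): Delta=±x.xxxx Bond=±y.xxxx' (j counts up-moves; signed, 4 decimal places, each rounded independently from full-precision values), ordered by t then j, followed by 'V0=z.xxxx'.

(0,0): Delta=-1.4365 Bond=78.0767
(1,0): Delta=0.0000 Bond=41.3223
(1,1): Delta=-1.5263 Bond=100.1271
V0=6.2517

No-arbitrage ⇒ martingale measure with p* = (R−d)/(u−d) = 0.9038.
Payoff layer (t=2): V(2,0)=50.0000, V(2,1)=50.0000, V(2,2)=0.0000
  t=1,j=0: stock 37.0000 → up 46.6200 (V=50.0000), down 27.3800 (V=50.0000). Price 41.3223; hedge Δ=0.0000, bond B=41.3223.
  t=1,j=1: stock 63.0000 → up 79.3800 (V=0.0000), down 46.6200 (V=50.0000). Price 3.9733; hedge Δ=-1.5263, bond B=100.1271.
  t=0,j=0: stock 50.0000 → up 63.0000 (V=3.9733), down 37.0000 (V=41.3223). Price 6.2517; hedge Δ=-1.4365, bond B=78.0767.
The time-0 hedge costs 6.2517, which is the no-arbitrage price.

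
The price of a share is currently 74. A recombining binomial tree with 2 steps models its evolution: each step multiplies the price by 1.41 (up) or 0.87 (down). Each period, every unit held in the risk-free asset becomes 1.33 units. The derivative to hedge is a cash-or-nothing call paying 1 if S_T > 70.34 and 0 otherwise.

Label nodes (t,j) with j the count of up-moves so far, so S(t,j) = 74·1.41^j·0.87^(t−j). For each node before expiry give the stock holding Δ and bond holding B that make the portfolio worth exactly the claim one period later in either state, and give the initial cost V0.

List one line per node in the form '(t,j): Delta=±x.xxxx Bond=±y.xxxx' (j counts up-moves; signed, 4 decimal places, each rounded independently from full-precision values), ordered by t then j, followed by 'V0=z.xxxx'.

(0,0): Delta=0.0028 Bond=0.3466
(1,0): Delta=0.0288 Bond=-1.2114
(1,1): Delta=0.0000 Bond=0.7519
V0=0.5529

The replicating-portfolio and risk-neutral prices coincide; use p* = (1.33−0.87)/(1.41−0.87) = 0.8519 for the latter.
Terminal payoffs: V(2,0)=0.0000, V(2,1)=1.0000, V(2,2)=1.0000
Node (1,0) S=64.3800: V=(p*·1.0000+(1−p*)·0.0000)/1.33=0.6405; Δ=(1.0000−0.0000)/(90.7758−56.0106)=0.0288; B=V−Δ·S=-1.2114
Node (1,1) S=104.3400: V=(p*·1.0000+(1−p*)·1.0000)/1.33=0.7519; Δ=(1.0000−1.0000)/(147.1194−90.7758)=0.0000; B=V−Δ·S=0.7519
Node (0,0) S=74.0000: V=(p*·0.7519+(1−p*)·0.6405)/1.33=0.5529; Δ=(0.7519−0.6405)/(104.3400−64.3800)=0.0028; B=V−Δ·S=0.3466
Root portfolio cost Δ·74+B reproduces V0=0.5529.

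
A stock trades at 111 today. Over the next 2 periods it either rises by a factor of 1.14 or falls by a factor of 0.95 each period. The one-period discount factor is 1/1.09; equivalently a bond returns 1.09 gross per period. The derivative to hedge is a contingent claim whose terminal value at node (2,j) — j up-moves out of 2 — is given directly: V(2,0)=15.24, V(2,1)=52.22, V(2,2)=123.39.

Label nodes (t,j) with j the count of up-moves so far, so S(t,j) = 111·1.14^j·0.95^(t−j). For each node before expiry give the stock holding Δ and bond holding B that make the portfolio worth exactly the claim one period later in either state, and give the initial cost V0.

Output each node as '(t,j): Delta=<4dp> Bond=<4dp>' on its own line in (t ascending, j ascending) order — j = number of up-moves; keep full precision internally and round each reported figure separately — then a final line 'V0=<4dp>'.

(0,0): Delta=2.7046 Bond=-225.8856
(1,0): Delta=1.8457 Bond=-155.6514
(1,1): Delta=2.9602 Bond=-278.5596
V0=74.3202

Under the risk-neutral measure, an up-move has probability p* = (R−d)/(u−d) = 0.7368 and values discount at R = 1.09.
Payoff layer (t=2): V(2,0)=15.2400, V(2,1)=52.2200, V(2,2)=123.3900
Node (1,0) S=105.4500: V=(p*·52.2200+(1−p*)·15.2400)/1.09=38.9802; Δ=(52.2200−15.2400)/(120.2130−100.1775)=1.8457; B=V−Δ·S=-155.6514
Node (1,1) S=126.5400: V=(p*·123.3900+(1−p*)·52.2200)/1.09=96.0193; Δ=(123.3900−52.2200)/(144.2556−120.2130)=2.9602; B=V−Δ·S=-278.5596
Node (0,0) S=111.0000: V=(p*·96.0193+(1−p*)·38.9802)/1.09=74.3202; Δ=(96.0193−38.9802)/(126.5400−105.4500)=2.7046; B=V−Δ·S=-225.8856
The time-0 hedge costs 74.3202, which is the no-arbitrage price.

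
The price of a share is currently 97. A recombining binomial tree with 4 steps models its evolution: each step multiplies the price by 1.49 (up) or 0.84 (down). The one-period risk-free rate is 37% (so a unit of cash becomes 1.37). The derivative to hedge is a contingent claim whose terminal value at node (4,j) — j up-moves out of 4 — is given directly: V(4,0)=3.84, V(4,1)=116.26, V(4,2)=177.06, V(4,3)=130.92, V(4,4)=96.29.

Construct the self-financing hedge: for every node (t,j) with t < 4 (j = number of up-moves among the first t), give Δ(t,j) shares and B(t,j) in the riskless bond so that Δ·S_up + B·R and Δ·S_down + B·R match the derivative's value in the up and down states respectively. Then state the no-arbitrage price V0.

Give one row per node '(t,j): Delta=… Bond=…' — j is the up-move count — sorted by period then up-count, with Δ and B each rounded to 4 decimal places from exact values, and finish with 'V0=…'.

(0,0): Delta=-0.1850 Bond=52.4136
(1,0): Delta=-0.0859 Bond=63.7359
(1,1): Delta=-0.1976 Bond=73.6340
(2,0): Delta=1.1539 Bond=2.4603
(2,1): Delta=-0.2442 Bond=106.5314
(2,2): Delta=-0.1917 Bond=99.5987
(3,0): Delta=3.0083 Bond=-103.2418
(3,1): Delta=0.9172 Bond=27.5093
(3,2): Delta=-0.3924 Bond=172.7643
(3,3): Delta=-0.1660 Bond=128.2282
V0=34.4723

Under the risk-neutral measure, an up-move has probability p* = (R−d)/(u−d) = 0.8154 and values discount at R = 1.37.
Terminal values V(4,·): V(4,0)=3.8400, V(4,1)=116.2600, V(4,2)=177.0600, V(4,3)=130.9200, V(4,4)=96.2900
(3,0): S=57.4923. Δ = (V_up−V_dn)/(S_up−S_dn) = (116.2600−3.8400)/(85.6635−48.2935) = 3.0083. V = [p*·116.2600 + (1−p*)·3.8400]/1.37 = 69.7121. B = V − Δ·S = -103.2418.
(3,1): S=101.9804. Δ = (V_up−V_dn)/(S_up−S_dn) = (177.0600−116.2600)/(151.9507−85.6635) = 0.9172. V = [p*·177.0600 + (1−p*)·116.2600]/1.37 = 121.0477. B = V − Δ·S = 27.5093.
(3,2): S=180.8937. Δ = (V_up−V_dn)/(S_up−S_dn) = (130.9200−177.0600)/(269.5317−151.9507) = -0.3924. V = [p*·130.9200 + (1−p*)·177.0600]/1.37 = 101.7797. B = V − Δ·S = 172.7643.
(3,3): S=320.8711. Δ = (V_up−V_dn)/(S_up−S_dn) = (96.2900−130.9200)/(478.0979−269.5317) = -0.1660. V = [p*·96.2900 + (1−p*)·130.9200]/1.37 = 74.9513. B = V − Δ·S = 128.2282.
(2,0): S=68.4432. Δ = (V_up−V_dn)/(S_up−S_dn) = (121.0477−69.7121)/(101.9804−57.4923) = 1.1539. V = [p*·121.0477 + (1−p*)·69.7121]/1.37 = 81.4382. B = V − Δ·S = 2.4603.
(2,1): S=121.4052. Δ = (V_up−V_dn)/(S_up−S_dn) = (101.7797−121.0477)/(180.8937−101.9804) = -0.2442. V = [p*·101.7797 + (1−p*)·121.0477]/1.37 = 76.8882. B = V − Δ·S = 106.5314.
(2,2): S=215.3497. Δ = (V_up−V_dn)/(S_up−S_dn) = (74.9513−101.7797)/(320.8711−180.8937) = -0.1917. V = [p*·74.9513 + (1−p*)·101.7797]/1.37 = 58.3242. B = V − Δ·S = 99.5987.
(1,0): S=81.4800. Δ = (V_up−V_dn)/(S_up−S_dn) = (76.8882−81.4382)/(121.4052−68.4432) = -0.0859. V = [p*·76.8882 + (1−p*)·81.4382]/1.37 = 56.7359. B = V − Δ·S = 63.7359.
(1,1): S=144.5300. Δ = (V_up−V_dn)/(S_up−S_dn) = (58.3242−76.8882)/(215.3497−121.4052) = -0.1976. V = [p*·58.3242 + (1−p*)·76.8882]/1.37 = 45.0740. B = V − Δ·S = 73.6340.
(0,0): S=97.0000. Δ = (V_up−V_dn)/(S_up−S_dn) = (45.0740−56.7359)/(144.5300−81.4800) = -0.1850. V = [p*·45.0740 + (1−p*)·56.7359]/1.37 = 34.4723. B = V − Δ·S = 52.4136.
Self-financing check: at every node Δ·S+B equals the discounted successor values.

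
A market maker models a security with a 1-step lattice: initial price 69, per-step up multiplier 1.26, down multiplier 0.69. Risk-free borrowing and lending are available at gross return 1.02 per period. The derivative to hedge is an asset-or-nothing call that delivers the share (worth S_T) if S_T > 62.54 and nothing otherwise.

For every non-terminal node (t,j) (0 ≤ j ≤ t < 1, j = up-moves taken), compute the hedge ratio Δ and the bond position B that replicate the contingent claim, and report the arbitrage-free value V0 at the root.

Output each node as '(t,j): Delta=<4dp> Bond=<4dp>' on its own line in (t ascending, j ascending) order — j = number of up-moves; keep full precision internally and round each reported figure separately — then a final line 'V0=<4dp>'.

Since d<R<u, set p* = (R−d)/(u−d) = 0.5789; price each node as the discounted p*-expectation of its children.
Terminal values V(1,·): V(1,0)=0.0000, V(1,1)=86.9400
  t=0,j=0: stock 69.0000 → up 86.9400 (V=86.9400), down 47.6100 (V=0.0000). Price 49.3467; hedge Δ=2.2105, bond B=-103.1796.
Self-financing check: at every node Δ·S+B equals the discounted successor values.

(0,0): Delta=2.2105 Bond=-103.1796
V0=49.3467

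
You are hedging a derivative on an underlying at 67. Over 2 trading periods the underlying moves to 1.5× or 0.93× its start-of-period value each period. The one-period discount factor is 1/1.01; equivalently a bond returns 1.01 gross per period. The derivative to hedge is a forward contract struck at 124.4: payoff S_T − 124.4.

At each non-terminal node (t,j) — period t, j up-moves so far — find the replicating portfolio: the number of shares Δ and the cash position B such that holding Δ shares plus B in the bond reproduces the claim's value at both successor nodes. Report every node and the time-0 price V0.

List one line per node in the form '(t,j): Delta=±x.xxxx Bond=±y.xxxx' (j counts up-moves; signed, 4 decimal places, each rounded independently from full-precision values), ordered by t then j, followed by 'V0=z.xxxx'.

(0,0): Delta=1.0000 Bond=-121.9488
(1,0): Delta=1.0000 Bond=-123.1683
(1,1): Delta=1.0000 Bond=-123.1683
V0=-54.9488

No-arbitrage ⇒ martingale measure with p* = (R−d)/(u−d) = 0.1404.
Payoff layer (t=2): V(2,0)=-66.4517, V(2,1)=-30.9350, V(2,2)=26.3500
Node (1,0) S=62.3100: V=(p*·-30.9350+(1−p*)·-66.4517)/1.01=-60.8583; Δ=(-30.9350−-66.4517)/(93.4650−57.9483)=1.0000; B=V−Δ·S=-123.1683
Node (1,1) S=100.5000: V=(p*·26.3500+(1−p*)·-30.9350)/1.01=-22.6683; Δ=(26.3500−-30.9350)/(150.7500−93.4650)=1.0000; B=V−Δ·S=-123.1683
Node (0,0) S=67.0000: V=(p*·-22.6683+(1−p*)·-60.8583)/1.01=-54.9488; Δ=(-22.6683−-60.8583)/(100.5000−62.3100)=1.0000; B=V−Δ·S=-121.9488
Each (Δ,B) replicates both successor values, so the strategy is self-financing and V0 is arbitrage-free.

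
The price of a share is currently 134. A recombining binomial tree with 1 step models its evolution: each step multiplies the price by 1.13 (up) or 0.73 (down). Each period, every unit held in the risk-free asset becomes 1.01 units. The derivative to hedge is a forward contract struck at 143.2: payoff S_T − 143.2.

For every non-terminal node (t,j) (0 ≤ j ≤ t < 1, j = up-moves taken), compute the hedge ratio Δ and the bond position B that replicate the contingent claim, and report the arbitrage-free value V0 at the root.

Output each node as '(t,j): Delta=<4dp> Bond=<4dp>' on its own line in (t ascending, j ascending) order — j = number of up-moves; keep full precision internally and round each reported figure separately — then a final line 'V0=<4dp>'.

(0,0): Delta=1.0000 Bond=-141.7822
V0=-7.7822

No-arbitrage ⇒ martingale measure with p* = (R−d)/(u−d) = 0.7000.
Payoff layer (t=1): V(1,0)=-45.3800, V(1,1)=8.2200
(0,0): S=134.0000. Δ = (V_up−V_dn)/(S_up−S_dn) = (8.2200−-45.3800)/(151.4200−97.8200) = 1.0000. V = [p*·8.2200 + (1−p*)·-45.3800]/1.01 = -7.7822. B = V − Δ·S = -141.7822.
Root portfolio cost Δ·134+B reproduces V0=-7.7822.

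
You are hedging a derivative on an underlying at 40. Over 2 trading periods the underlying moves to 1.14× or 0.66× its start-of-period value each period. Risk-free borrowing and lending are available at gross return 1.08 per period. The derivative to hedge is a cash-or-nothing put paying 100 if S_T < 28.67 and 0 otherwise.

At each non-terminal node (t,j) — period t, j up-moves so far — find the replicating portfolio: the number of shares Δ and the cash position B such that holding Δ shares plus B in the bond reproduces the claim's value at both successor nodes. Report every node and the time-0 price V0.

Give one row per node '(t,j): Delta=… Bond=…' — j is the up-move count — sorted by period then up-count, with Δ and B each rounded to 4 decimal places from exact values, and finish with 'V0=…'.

(0,0): Delta=-0.6028 Bond=25.4522
(1,0): Delta=-7.8914 Bond=219.9074
(1,1): Delta=0.0000 Bond=0.0000
V0=1.3396

No-arbitrage ⇒ martingale measure with p* = (R−d)/(u−d) = 0.8750.
At expiry t=2: V(2,0)=100.0000, V(2,1)=0.0000, V(2,2)=0.0000
  t=1,j=0: stock 26.4000 → up 30.0960 (V=0.0000), down 17.4240 (V=100.0000). Price 11.5741; hedge Δ=-7.8914, bond B=219.9074.
  t=1,j=1: stock 45.6000 → up 51.9840 (V=0.0000), down 30.0960 (V=0.0000). Price 0.0000; hedge Δ=0.0000, bond B=0.0000.
  t=0,j=0: stock 40.0000 → up 45.6000 (V=0.0000), down 26.4000 (V=11.5741). Price 1.3396; hedge Δ=-0.6028, bond B=25.4522.
Each (Δ,B) replicates both successor values, so the strategy is self-financing and V0 is arbitrage-free.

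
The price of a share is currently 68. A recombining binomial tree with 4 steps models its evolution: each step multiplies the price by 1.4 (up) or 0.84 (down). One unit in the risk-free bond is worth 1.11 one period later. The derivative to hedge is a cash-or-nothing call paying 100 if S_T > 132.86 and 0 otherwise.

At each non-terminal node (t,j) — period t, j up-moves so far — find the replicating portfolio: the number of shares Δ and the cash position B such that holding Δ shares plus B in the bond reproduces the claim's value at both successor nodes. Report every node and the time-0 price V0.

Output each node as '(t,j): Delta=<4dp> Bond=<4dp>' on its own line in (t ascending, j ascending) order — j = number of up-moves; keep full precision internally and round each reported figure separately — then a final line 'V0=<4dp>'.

(0,0): Delta=0.6935 Bond=-28.3017
(1,0): Delta=0.5898 Bond=-25.4961
(1,1): Delta=0.7602 Bond=-37.7720
(2,0): Delta=0.0000 Bond=0.0000
(2,1): Delta=0.9699 Bond=-58.6977
(2,2): Delta=0.6251 Bond=-23.9139
(3,0): Delta=0.0000 Bond=0.0000
(3,1): Delta=0.0000 Bond=0.0000
(3,2): Delta=1.5950 Bond=-135.1351
(3,3): Delta=0.0000 Bond=90.0901
V0=18.8531

Risk-neutral probability p* = (R−d)/(u−d) = (1.11−0.84)/(1.4−0.84) = 0.4821.
Payoff layer (t=4): V(4,0)=0.0000, V(4,1)=0.0000, V(4,2)=0.0000, V(4,3)=100.0000, V(4,4)=100.0000
(3,0): S=40.3039. Δ = (V_up−V_dn)/(S_up−S_dn) = (0.0000−0.0000)/(56.4254−33.8553) = 0.0000. V = [p*·0.0000 + (1−p*)·0.0000]/1.11 = 0.0000. B = V − Δ·S = 0.0000.
(3,1): S=67.1731. Δ = (V_up−V_dn)/(S_up−S_dn) = (0.0000−0.0000)/(94.0424−56.4254) = 0.0000. V = [p*·0.0000 + (1−p*)·0.0000]/1.11 = 0.0000. B = V − Δ·S = 0.0000.
(3,2): S=111.9552. Δ = (V_up−V_dn)/(S_up−S_dn) = (100.0000−0.0000)/(156.7373−94.0424) = 1.5950. V = [p*·100.0000 + (1−p*)·0.0000]/1.11 = 43.4363. B = V − Δ·S = -135.1351.
(3,3): S=186.5920. Δ = (V_up−V_dn)/(S_up−S_dn) = (100.0000−100.0000)/(261.2288−156.7373) = 0.0000. V = [p*·100.0000 + (1−p*)·100.0000]/1.11 = 90.0901. B = V − Δ·S = 90.0901.
(2,0): S=47.9808. Δ = (V_up−V_dn)/(S_up−S_dn) = (0.0000−0.0000)/(67.1731−40.3039) = 0.0000. V = [p*·0.0000 + (1−p*)·0.0000]/1.11 = 0.0000. B = V − Δ·S = 0.0000.
(2,1): S=79.9680. Δ = (V_up−V_dn)/(S_up−S_dn) = (43.4363−0.0000)/(111.9552−67.1731) = 0.9699. V = [p*·43.4363 + (1−p*)·0.0000]/1.11 = 18.8671. B = V − Δ·S = -58.6977.
(2,2): S=133.2800. Δ = (V_up−V_dn)/(S_up−S_dn) = (90.0901−43.4363)/(186.5920−111.9552) = 0.6251. V = [p*·90.0901 + (1−p*)·43.4363]/1.11 = 59.3965. B = V − Δ·S = -23.9139.
(1,0): S=57.1200. Δ = (V_up−V_dn)/(S_up−S_dn) = (18.8671−0.0000)/(79.9680−47.9808) = 0.5898. V = [p*·18.8671 + (1−p*)·0.0000]/1.11 = 8.1952. B = V − Δ·S = -25.4961.
(1,1): S=95.2000. Δ = (V_up−V_dn)/(S_up−S_dn) = (59.3965−18.8671)/(133.2800−79.9680) = 0.7602. V = [p*·59.3965 + (1−p*)·18.8671]/1.11 = 34.6019. B = V − Δ·S = -37.7720.
(0,0): S=68.0000. Δ = (V_up−V_dn)/(S_up−S_dn) = (34.6019−8.1952)/(95.2000−57.1200) = 0.6935. V = [p*·34.6019 + (1−p*)·8.1952]/1.11 = 18.8531. B = V − Δ·S = -28.3017.
Each (Δ,B) replicates both successor values, so the strategy is self-financing and V0 is arbitrage-free.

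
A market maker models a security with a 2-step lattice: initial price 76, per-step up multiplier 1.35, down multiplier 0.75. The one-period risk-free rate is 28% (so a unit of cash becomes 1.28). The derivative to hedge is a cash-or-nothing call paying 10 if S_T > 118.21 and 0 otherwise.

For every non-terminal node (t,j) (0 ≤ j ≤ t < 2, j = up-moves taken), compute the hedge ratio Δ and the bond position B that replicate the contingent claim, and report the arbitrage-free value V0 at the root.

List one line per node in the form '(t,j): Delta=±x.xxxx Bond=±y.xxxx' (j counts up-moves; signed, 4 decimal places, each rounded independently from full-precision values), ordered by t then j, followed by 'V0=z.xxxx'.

(0,0): Delta=0.1513 Bond=-6.7393
(1,0): Delta=0.0000 Bond=0.0000
(1,1): Delta=0.1624 Bond=-9.7656
V0=4.7624

Risk-neutral probability p* = (R−d)/(u−d) = (1.28−0.75)/(1.35−0.75) = 0.8833.
At expiry t=2: V(2,0)=0.0000, V(2,1)=0.0000, V(2,2)=10.0000
  t=1,j=0: stock 57.0000 → up 76.9500 (V=0.0000), down 42.7500 (V=0.0000). Price 0.0000; hedge Δ=0.0000, bond B=0.0000.
  t=1,j=1: stock 102.6000 → up 138.5100 (V=10.0000), down 76.9500 (V=0.0000). Price 6.9010; hedge Δ=0.1624, bond B=-9.7656.
  t=0,j=0: stock 76.0000 → up 102.6000 (V=6.9010), down 57.0000 (V=0.0000). Price 4.7624; hedge Δ=0.1513, bond B=-6.7393.
Root portfolio cost Δ·76+B reproduces V0=4.7624.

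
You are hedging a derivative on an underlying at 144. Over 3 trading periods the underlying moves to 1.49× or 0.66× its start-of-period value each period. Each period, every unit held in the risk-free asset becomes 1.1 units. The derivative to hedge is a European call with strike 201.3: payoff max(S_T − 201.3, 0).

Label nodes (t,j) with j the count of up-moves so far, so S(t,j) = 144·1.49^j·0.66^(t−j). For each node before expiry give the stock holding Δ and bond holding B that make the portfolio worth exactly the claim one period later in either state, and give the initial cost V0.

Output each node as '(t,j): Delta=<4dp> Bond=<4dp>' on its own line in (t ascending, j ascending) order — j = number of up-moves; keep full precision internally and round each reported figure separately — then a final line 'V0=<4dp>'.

(0,0): Delta=0.5490 Bond=-45.3891
(1,0): Delta=0.0593 Bond=-3.3787
(1,1): Delta=0.7413 Bond=-91.1875
(2,0): Delta=0.0000 Bond=0.0000
(2,1): Delta=0.0825 Bond=-7.0108
(2,2): Delta=1.0000 Bond=-183.0000
V0=33.6722

The replicating-portfolio and risk-neutral prices coincide; use p* = (1.1−0.66)/(1.49−0.66) = 0.5301 for the latter.
Terminal values V(3,·): V(3,0)=0.0000, V(3,1)=0.0000, V(3,2)=9.6983, V(3,3)=275.0447
(2,0): S=62.7264. Δ = (V_up−V_dn)/(S_up−S_dn) = (0.0000−0.0000)/(93.4623−41.3994) = 0.0000. V = [p*·0.0000 + (1−p*)·0.0000]/1.1 = 0.0000. B = V − Δ·S = 0.0000.
(2,1): S=141.6096. Δ = (V_up−V_dn)/(S_up−S_dn) = (9.6983−0.0000)/(210.9983−93.4623) = 0.0825. V = [p*·9.6983 + (1−p*)·0.0000]/1.1 = 4.6739. B = V − Δ·S = -7.0108.
(2,2): S=319.6944. Δ = (V_up−V_dn)/(S_up−S_dn) = (275.0447−9.6983)/(476.3447−210.9983) = 1.0000. V = [p*·275.0447 + (1−p*)·9.6983]/1.1 = 136.6944. B = V − Δ·S = -183.0000.
(1,0): S=95.0400. Δ = (V_up−V_dn)/(S_up−S_dn) = (4.6739−0.0000)/(141.6096−62.7264) = 0.0593. V = [p*·4.6739 + (1−p*)·0.0000]/1.1 = 2.2525. B = V − Δ·S = -3.3787.
(1,1): S=214.5600. Δ = (V_up−V_dn)/(S_up−S_dn) = (136.6944−4.6739)/(319.6944−141.6096) = 0.7413. V = [p*·136.6944 + (1−p*)·4.6739]/1.1 = 67.8733. B = V − Δ·S = -91.1875.
(0,0): S=144.0000. Δ = (V_up−V_dn)/(S_up−S_dn) = (67.8733−2.2525)/(214.5600−95.0400) = 0.5490. V = [p*·67.8733 + (1−p*)·2.2525]/1.1 = 33.6722. B = V − Δ·S = -45.3891.
Check: Δ(0,0)·S0 + B(0,0) = 33.6722 = V0.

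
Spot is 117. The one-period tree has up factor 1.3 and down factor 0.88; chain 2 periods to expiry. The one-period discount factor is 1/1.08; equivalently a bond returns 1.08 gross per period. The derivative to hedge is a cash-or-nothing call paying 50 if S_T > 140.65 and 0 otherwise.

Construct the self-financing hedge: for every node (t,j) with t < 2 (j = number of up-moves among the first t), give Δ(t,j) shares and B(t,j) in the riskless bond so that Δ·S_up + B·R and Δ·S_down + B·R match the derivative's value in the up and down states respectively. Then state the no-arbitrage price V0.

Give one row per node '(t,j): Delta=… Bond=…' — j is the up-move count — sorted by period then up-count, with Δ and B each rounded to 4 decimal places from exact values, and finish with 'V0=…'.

(0,0): Delta=0.4486 Bond=-42.7697
(1,0): Delta=0.0000 Bond=0.0000
(1,1): Delta=0.7827 Bond=-97.0018
V0=9.7204

No-arbitrage ⇒ martingale measure with p* = (R−d)/(u−d) = 0.4762.
Payoff layer (t=2): V(2,0)=0.0000, V(2,1)=0.0000, V(2,2)=50.0000
  t=1,j=0: stock 102.9600 → up 133.8480 (V=0.0000), down 90.6048 (V=0.0000). Price 0.0000; hedge Δ=0.0000, bond B=0.0000.
  t=1,j=1: stock 152.1000 → up 197.7300 (V=50.0000), down 133.8480 (V=0.0000). Price 22.0459; hedge Δ=0.7827, bond B=-97.0018.
  t=0,j=0: stock 117.0000 → up 152.1000 (V=22.0459), down 102.9600 (V=0.0000). Price 9.7204; hedge Δ=0.4486, bond B=-42.7697.
Root portfolio cost Δ·117+B reproduces V0=9.7204.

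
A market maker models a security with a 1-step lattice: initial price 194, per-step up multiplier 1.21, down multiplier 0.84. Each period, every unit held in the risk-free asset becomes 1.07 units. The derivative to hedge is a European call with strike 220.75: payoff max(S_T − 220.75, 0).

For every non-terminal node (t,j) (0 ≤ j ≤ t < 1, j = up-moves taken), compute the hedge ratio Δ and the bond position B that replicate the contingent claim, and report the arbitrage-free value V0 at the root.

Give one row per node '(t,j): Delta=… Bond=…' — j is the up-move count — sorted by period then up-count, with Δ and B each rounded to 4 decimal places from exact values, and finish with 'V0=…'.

(0,0): Delta=0.1949 Bond=-29.6833
V0=8.1276

Since d<R<u, set p* = (R−d)/(u−d) = 0.6216; price each node as the discounted p*-expectation of its children.
Terminal payoffs: V(1,0)=0.0000, V(1,1)=13.9900
  t=0,j=0: stock 194.0000 → up 234.7400 (V=13.9900), down 162.9600 (V=0.0000). Price 8.1276; hedge Δ=0.1949, bond B=-29.6833.
Check: Δ(0,0)·S0 + B(0,0) = 8.1276 = V0.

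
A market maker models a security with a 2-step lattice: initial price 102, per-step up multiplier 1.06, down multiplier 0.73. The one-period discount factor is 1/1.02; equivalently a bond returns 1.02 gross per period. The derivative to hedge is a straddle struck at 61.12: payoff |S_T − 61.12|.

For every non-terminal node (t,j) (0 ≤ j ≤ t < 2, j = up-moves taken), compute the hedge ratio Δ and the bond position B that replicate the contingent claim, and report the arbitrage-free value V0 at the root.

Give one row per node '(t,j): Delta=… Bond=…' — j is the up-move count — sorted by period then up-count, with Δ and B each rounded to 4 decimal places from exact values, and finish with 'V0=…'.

No-arbitrage ⇒ martingale measure with p* = (R−d)/(u−d) = 0.8788.
Terminal values V(2,·): V(2,0)=6.7642, V(2,1)=17.8076, V(2,2)=53.4872
  t=1,j=0: stock 74.4600 → up 78.9276 (V=17.8076), down 54.3558 (V=6.7642). Price 16.1461; hedge Δ=0.4494, bond B=-17.3188.
  t=1,j=1: stock 108.1200 → up 114.6072 (V=53.4872), down 78.9276 (V=17.8076). Price 48.1984; hedge Δ=1.0000, bond B=-59.9216.
  t=0,j=0: stock 102.0000 → up 108.1200 (V=48.1984), down 74.4600 (V=16.1461). Price 43.4444; hedge Δ=0.9522, bond B=-53.6839.
Root portfolio cost Δ·102+B reproduces V0=43.4444.

(0,0): Delta=0.9522 Bond=-53.6839
(1,0): Delta=0.4494 Bond=-17.3188
(1,1): Delta=1.0000 Bond=-59.9216
V0=43.4444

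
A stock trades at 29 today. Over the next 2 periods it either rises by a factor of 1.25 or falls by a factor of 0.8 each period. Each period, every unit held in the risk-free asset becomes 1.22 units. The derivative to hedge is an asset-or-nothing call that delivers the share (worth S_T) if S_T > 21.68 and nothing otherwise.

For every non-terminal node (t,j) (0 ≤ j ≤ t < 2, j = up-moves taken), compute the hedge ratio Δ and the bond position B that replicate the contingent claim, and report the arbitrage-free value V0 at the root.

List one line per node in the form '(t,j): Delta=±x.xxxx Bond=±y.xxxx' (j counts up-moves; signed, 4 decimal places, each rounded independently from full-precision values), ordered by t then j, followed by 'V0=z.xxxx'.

The replicating-portfolio and risk-neutral prices coincide; use p* = (1.22−0.8)/(1.25−0.8) = 0.9333 for the latter.
Terminal values V(2,·): V(2,0)=0.0000, V(2,1)=29.0000, V(2,2)=45.3125
(1,0): S=23.2000. Δ = (V_up−V_dn)/(S_up−S_dn) = (29.0000−0.0000)/(29.0000−18.5600) = 2.7778. V = [p*·29.0000 + (1−p*)·0.0000]/1.22 = 22.1858. B = V − Δ·S = -42.2587.
(1,1): S=36.2500. Δ = (V_up−V_dn)/(S_up−S_dn) = (45.3125−29.0000)/(45.3125−29.0000) = 1.0000. V = [p*·45.3125 + (1−p*)·29.0000]/1.22 = 36.2500. B = V − Δ·S = 0.0000.
(0,0): S=29.0000. Δ = (V_up−V_dn)/(S_up−S_dn) = (36.2500−22.1858)/(36.2500−23.2000) = 1.0777. V = [p*·36.2500 + (1−p*)·22.1858]/1.22 = 28.9446. B = V − Δ·S = -2.3092.
Root portfolio cost Δ·29+B reproduces V0=28.9446.

(0,0): Delta=1.0777 Bond=-2.3092
(1,0): Delta=2.7778 Bond=-42.2587
(1,1): Delta=1.0000 Bond=0.0000
V0=28.9446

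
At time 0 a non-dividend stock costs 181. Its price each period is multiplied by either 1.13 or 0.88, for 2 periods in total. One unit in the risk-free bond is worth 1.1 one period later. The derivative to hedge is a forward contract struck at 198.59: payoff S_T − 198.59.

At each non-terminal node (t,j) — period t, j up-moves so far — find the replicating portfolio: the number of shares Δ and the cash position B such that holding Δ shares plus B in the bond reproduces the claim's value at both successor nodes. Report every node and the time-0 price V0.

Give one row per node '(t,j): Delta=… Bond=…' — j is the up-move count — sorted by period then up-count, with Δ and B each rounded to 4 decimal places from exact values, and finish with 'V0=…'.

The replicating-portfolio and risk-neutral prices coincide; use p* = (1.1−0.88)/(1.13−0.88) = 0.8800 for the latter.
At expiry t=2: V(2,0)=-58.4236, V(2,1)=-18.6036, V(2,2)=32.5289
  t=1,j=0: stock 159.2800 → up 179.9864 (V=-18.6036), down 140.1664 (V=-58.4236). Price -21.2564; hedge Δ=1.0000, bond B=-180.5364.
  t=1,j=1: stock 204.5300 → up 231.1189 (V=32.5289), down 179.9864 (V=-18.6036). Price 23.9936; hedge Δ=1.0000, bond B=-180.5364.
  t=0,j=0: stock 181.0000 → up 204.5300 (V=23.9936), down 159.2800 (V=-21.2564). Price 16.8760; hedge Δ=1.0000, bond B=-164.1240.
Root portfolio cost Δ·181+B reproduces V0=16.8760.

(0,0): Delta=1.0000 Bond=-164.1240
(1,0): Delta=1.0000 Bond=-180.5364
(1,1): Delta=1.0000 Bond=-180.5364
V0=16.8760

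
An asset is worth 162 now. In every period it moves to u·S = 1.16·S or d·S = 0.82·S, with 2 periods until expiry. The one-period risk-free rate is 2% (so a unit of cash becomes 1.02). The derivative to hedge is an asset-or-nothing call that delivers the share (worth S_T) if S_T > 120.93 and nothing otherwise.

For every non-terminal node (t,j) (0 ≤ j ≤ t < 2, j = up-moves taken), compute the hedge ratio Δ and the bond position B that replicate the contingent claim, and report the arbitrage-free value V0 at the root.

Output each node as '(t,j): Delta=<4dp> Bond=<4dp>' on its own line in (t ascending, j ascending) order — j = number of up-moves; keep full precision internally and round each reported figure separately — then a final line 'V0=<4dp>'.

(0,0): Delta=1.7984 Bond=-147.0857
(1,0): Delta=3.4118 Bond=-364.3524
(1,1): Delta=1.0000 Bond=0.0000
V0=144.2483

Risk-neutral probability p* = (R−d)/(u−d) = (1.02−0.82)/(1.16−0.82) = 0.5882.
At expiry t=2: V(2,0)=0.0000, V(2,1)=154.0944, V(2,2)=217.9872
Node (1,0) S=132.8400: V=(p*·154.0944+(1−p*)·0.0000)/1.02=88.8664; Δ=(154.0944−0.0000)/(154.0944−108.9288)=3.4118; B=V−Δ·S=-364.3524
Node (1,1) S=187.9200: V=(p*·217.9872+(1−p*)·154.0944)/1.02=187.9200; Δ=(217.9872−154.0944)/(217.9872−154.0944)=1.0000; B=V−Δ·S=0.0000
Node (0,0) S=162.0000: V=(p*·187.9200+(1−p*)·88.8664)/1.02=144.2483; Δ=(187.9200−88.8664)/(187.9200−132.8400)=1.7984; B=V−Δ·S=-147.0857
Check: Δ(0,0)·S0 + B(0,0) = 144.2483 = V0.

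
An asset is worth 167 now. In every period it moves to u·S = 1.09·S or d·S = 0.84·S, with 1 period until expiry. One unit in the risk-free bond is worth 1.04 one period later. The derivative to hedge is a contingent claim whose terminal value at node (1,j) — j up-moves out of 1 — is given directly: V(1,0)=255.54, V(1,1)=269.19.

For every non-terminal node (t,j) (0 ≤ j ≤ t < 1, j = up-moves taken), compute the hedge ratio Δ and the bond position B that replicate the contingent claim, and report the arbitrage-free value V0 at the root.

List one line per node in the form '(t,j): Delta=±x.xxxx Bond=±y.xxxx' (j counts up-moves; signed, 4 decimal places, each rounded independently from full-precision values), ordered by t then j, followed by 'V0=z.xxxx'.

(0,0): Delta=0.3269 Bond=201.6115
V0=256.2115

The replicating-portfolio and risk-neutral prices coincide; use p* = (1.04−0.84)/(1.09−0.84) = 0.8000 for the latter.
At expiry t=1: V(1,0)=255.5400, V(1,1)=269.1900
  t=0,j=0: stock 167.0000 → up 182.0300 (V=269.1900), down 140.2800 (V=255.5400). Price 256.2115; hedge Δ=0.3269, bond B=201.6115.
Root portfolio cost Δ·167+B reproduces V0=256.2115.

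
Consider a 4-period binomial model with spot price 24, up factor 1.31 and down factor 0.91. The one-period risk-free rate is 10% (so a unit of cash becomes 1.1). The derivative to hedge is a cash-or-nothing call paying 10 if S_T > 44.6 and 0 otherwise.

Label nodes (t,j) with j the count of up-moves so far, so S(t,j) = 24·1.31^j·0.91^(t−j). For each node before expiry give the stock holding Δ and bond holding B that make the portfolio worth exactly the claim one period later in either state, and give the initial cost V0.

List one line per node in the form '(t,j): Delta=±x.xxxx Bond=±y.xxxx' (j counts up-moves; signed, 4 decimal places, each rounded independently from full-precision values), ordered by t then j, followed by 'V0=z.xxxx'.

(0,0): Delta=0.2781 Bond=-4.7898
(1,0): Delta=0.2134 Bond=-3.8565
(1,1): Delta=0.3278 Bond=-6.8297
(2,0): Delta=0.0000 Bond=0.0000
(2,1): Delta=0.3773 Bond=-8.9308
(2,2): Delta=0.2897 Bond=-5.9452
(3,0): Delta=0.0000 Bond=0.0000
(3,1): Delta=0.0000 Bond=0.0000
(3,2): Delta=0.6670 Bond=-20.6818
(3,3): Delta=0.0000 Bond=9.0909
V0=1.8849

Under the risk-neutral measure, an up-move has probability p* = (R−d)/(u−d) = 0.4750 and values discount at R = 1.1.
Terminal values V(4,·): V(4,0)=0.0000, V(4,1)=0.0000, V(4,2)=0.0000, V(4,3)=10.0000, V(4,4)=10.0000
  t=3,j=0: stock 18.0857 → up 23.6923 (V=0.0000), down 16.4580 (V=0.0000). Price 0.0000; hedge Δ=0.0000, bond B=0.0000.
  t=3,j=1: stock 26.0355 → up 34.1065 (V=0.0000), down 23.6923 (V=0.0000). Price 0.0000; hedge Δ=0.0000, bond B=0.0000.
  t=3,j=2: stock 37.4796 → up 49.0983 (V=10.0000), down 34.1065 (V=0.0000). Price 4.3182; hedge Δ=0.6670, bond B=-20.6818.
  t=3,j=3: stock 53.9542 → up 70.6800 (V=10.0000), down 49.0983 (V=10.0000). Price 9.0909; hedge Δ=0.0000, bond B=9.0909.
  t=2,j=0: stock 19.8744 → up 26.0355 (V=0.0000), down 18.0857 (V=0.0000). Price 0.0000; hedge Δ=0.0000, bond B=0.0000.
  t=2,j=1: stock 28.6104 → up 37.4796 (V=4.3182), down 26.0355 (V=0.0000). Price 1.8647; hedge Δ=0.3773, bond B=-8.9308.
  t=2,j=2: stock 41.1864 → up 53.9542 (V=9.0909), down 37.4796 (V=4.3182). Price 5.9866; hedge Δ=0.2897, bond B=-5.9452.
  t=1,j=0: stock 21.8400 → up 28.6104 (V=1.8647), down 19.8744 (V=0.0000). Price 0.8052; hedge Δ=0.2134, bond B=-3.8565.
  t=1,j=1: stock 31.4400 → up 41.1864 (V=5.9866), down 28.6104 (V=1.8647). Price 3.4751; hedge Δ=0.3278, bond B=-6.8297.
  t=0,j=0: stock 24.0000 → up 31.4400 (V=3.4751), down 21.8400 (V=0.8052). Price 1.8849; hedge Δ=0.2781, bond B=-4.7898.
Self-financing check: at every node Δ·S+B equals the discounted successor values.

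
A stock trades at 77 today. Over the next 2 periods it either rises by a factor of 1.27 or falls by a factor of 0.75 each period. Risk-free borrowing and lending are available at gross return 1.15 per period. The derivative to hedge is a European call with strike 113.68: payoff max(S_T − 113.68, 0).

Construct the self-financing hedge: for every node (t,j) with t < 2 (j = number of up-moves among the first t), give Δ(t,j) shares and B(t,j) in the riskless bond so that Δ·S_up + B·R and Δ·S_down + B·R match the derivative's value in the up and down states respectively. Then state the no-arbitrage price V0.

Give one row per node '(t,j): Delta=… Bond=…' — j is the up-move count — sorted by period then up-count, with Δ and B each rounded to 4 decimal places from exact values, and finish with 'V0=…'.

(0,0): Delta=0.1756 Bond=-8.8198
(1,0): Delta=0.0000 Bond=0.0000
(1,1): Delta=0.2067 Bond=-13.1856
V0=4.7039

The replicating-portfolio and risk-neutral prices coincide; use p* = (1.15−0.75)/(1.27−0.75) = 0.7692 for the latter.
At expiry t=2: V(2,0)=0.0000, V(2,1)=0.0000, V(2,2)=10.5133
(1,0): S=57.7500. Δ = (V_up−V_dn)/(S_up−S_dn) = (0.0000−0.0000)/(73.3425−43.3125) = 0.0000. V = [p*·0.0000 + (1−p*)·0.0000]/1.15 = 0.0000. B = V − Δ·S = 0.0000.
(1,1): S=97.7900. Δ = (V_up−V_dn)/(S_up−S_dn) = (10.5133−0.0000)/(124.1933−73.3425) = 0.2067. V = [p*·10.5133 + (1−p*)·0.0000]/1.15 = 7.0323. B = V − Δ·S = -13.1856.
(0,0): S=77.0000. Δ = (V_up−V_dn)/(S_up−S_dn) = (7.0323−0.0000)/(97.7900−57.7500) = 0.1756. V = [p*·7.0323 + (1−p*)·0.0000]/1.15 = 4.7039. B = V − Δ·S = -8.8198.
Root portfolio cost Δ·77+B reproduces V0=4.7039.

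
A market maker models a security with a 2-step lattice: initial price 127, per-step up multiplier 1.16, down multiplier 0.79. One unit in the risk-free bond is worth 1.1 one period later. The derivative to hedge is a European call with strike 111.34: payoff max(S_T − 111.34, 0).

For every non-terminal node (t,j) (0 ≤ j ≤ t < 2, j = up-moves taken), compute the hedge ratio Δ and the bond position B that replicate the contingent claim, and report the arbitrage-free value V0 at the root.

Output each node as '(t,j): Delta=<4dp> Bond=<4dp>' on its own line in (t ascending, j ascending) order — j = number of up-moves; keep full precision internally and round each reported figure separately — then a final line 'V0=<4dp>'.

Under the risk-neutral measure, an up-move has probability p* = (R−d)/(u−d) = 0.8378 and values discount at R = 1.1.
At expiry t=2: V(2,0)=0.0000, V(2,1)=5.0428, V(2,2)=59.5512
Node (1,0) S=100.3300: V=(p*·5.0428+(1−p*)·0.0000)/1.1=3.8410; Δ=(5.0428−0.0000)/(116.3828−79.2607)=0.1358; B=V−Δ·S=-9.7882
Node (1,1) S=147.3200: V=(p*·59.5512+(1−p*)·5.0428)/1.1=46.1018; Δ=(59.5512−5.0428)/(170.8912−116.3828)=1.0000; B=V−Δ·S=-101.2182
Node (0,0) S=127.0000: V=(p*·46.1018+(1−p*)·3.8410)/1.1=35.6806; Δ=(46.1018−3.8410)/(147.3200−100.3300)=0.8994; B=V−Δ·S=-78.5379
Self-financing check: at every node Δ·S+B equals the discounted successor values.

(0,0): Delta=0.8994 Bond=-78.5379
(1,0): Delta=0.1358 Bond=-9.7882
(1,1): Delta=1.0000 Bond=-101.2182
V0=35.6806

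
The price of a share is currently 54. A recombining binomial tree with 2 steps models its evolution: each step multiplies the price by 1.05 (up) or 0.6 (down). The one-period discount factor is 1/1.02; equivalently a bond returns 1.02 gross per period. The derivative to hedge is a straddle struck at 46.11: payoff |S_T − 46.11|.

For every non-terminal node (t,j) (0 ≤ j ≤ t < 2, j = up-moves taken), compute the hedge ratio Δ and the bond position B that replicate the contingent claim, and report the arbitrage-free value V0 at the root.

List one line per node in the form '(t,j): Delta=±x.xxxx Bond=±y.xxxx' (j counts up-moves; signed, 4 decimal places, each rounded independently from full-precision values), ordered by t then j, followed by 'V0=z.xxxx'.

(0,0): Delta=0.0111 Bond=12.2036
(1,0): Delta=-1.0000 Bond=45.2059
(1,1): Delta=0.0523 Bond=10.1078
V0=12.8006

Since d<R<u, set p* = (R−d)/(u−d) = 0.9333; price each node as the discounted p*-expectation of its children.
At expiry t=2: V(2,0)=26.6700, V(2,1)=12.0900, V(2,2)=13.4250
  t=1,j=0: stock 32.4000 → up 34.0200 (V=12.0900), down 19.4400 (V=26.6700). Price 12.8059; hedge Δ=-1.0000, bond B=45.2059.
  t=1,j=1: stock 56.7000 → up 59.5350 (V=13.4250), down 34.0200 (V=12.0900). Price 13.0745; hedge Δ=0.0523, bond B=10.1078.
  t=0,j=0: stock 54.0000 → up 56.7000 (V=13.0745), down 32.4000 (V=12.8059). Price 12.8006; hedge Δ=0.0111, bond B=12.2036.
Check: Δ(0,0)·S0 + B(0,0) = 12.8006 = V0.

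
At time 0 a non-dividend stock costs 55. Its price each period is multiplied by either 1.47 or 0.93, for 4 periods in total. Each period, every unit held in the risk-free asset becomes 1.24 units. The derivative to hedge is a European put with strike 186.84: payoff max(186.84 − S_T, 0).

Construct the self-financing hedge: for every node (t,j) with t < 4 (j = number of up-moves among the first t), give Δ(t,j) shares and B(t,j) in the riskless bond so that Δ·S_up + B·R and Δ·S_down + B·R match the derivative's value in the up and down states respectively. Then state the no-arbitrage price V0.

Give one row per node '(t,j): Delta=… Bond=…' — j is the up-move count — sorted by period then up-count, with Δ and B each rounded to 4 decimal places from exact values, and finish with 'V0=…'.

Since d<R<u, set p* = (R−d)/(u−d) = 0.5741; price each node as the discounted p*-expectation of its children.
Terminal payoffs: V(4,0)=145.6971, V(4,1)=121.8077, V(4,2)=84.0471, V(4,3)=24.3608, V(4,4)=0.0000
(3,0): S=44.2396. Δ = (V_up−V_dn)/(S_up−S_dn) = (121.8077−145.6971)/(65.0323−41.1429) = -1.0000. V = [p*·121.8077 + (1−p*)·145.6971]/1.24 = 106.4378. B = V − Δ·S = 150.6774.
(3,1): S=69.9272. Δ = (V_up−V_dn)/(S_up−S_dn) = (84.0471−121.8077)/(102.7929−65.0323) = -1.0000. V = [p*·84.0471 + (1−p*)·121.8077]/1.24 = 80.7503. B = V − Δ·S = 150.6774.
(3,2): S=110.5300. Δ = (V_up−V_dn)/(S_up−S_dn) = (24.3608−84.0471)/(162.4792−102.7929) = -1.0000. V = [p*·24.3608 + (1−p*)·84.0471]/1.24 = 40.1474. B = V − Δ·S = 150.6774.
(3,3): S=174.7088. Δ = (V_up−V_dn)/(S_up−S_dn) = (0.0000−24.3608)/(256.8219−162.4792) = -0.2582. V = [p*·0.0000 + (1−p*)·24.3608]/1.24 = 8.3677. B = V − Δ·S = 53.4804.
(2,0): S=47.5695. Δ = (V_up−V_dn)/(S_up−S_dn) = (80.7503−106.4378)/(69.9272−44.2396) = -1.0000. V = [p*·80.7503 + (1−p*)·106.4378]/1.24 = 73.9445. B = V − Δ·S = 121.5140.
(2,1): S=75.1905. Δ = (V_up−V_dn)/(S_up−S_dn) = (40.1474−80.7503)/(110.5300−69.9272) = -1.0000. V = [p*·40.1474 + (1−p*)·80.7503]/1.24 = 46.3235. B = V − Δ·S = 121.5140.
(2,2): S=118.8495. Δ = (V_up−V_dn)/(S_up−S_dn) = (8.3677−40.1474)/(174.7088−110.5300) = -0.4952. V = [p*·8.3677 + (1−p*)·40.1474]/1.24 = 17.6641. B = V − Δ·S = 76.5154.
(1,0): S=51.1500. Δ = (V_up−V_dn)/(S_up−S_dn) = (46.3235−73.9445)/(75.1905−47.5695) = -1.0000. V = [p*·46.3235 + (1−p*)·73.9445]/1.24 = 46.8452. B = V − Δ·S = 97.9952.
(1,1): S=80.8500. Δ = (V_up−V_dn)/(S_up−S_dn) = (17.6641−46.3235)/(118.8495−75.1905) = -0.6564. V = [p*·17.6641 + (1−p*)·46.3235]/1.24 = 24.0894. B = V − Δ·S = 77.1625.
(0,0): S=55.0000. Δ = (V_up−V_dn)/(S_up−S_dn) = (24.0894−46.8452)/(80.8500−51.1500) = -0.7662. V = [p*·24.0894 + (1−p*)·46.8452]/1.24 = 27.2433. B = V − Δ·S = 69.3836.
The time-0 hedge costs 27.2433, which is the no-arbitrage price.

(0,0): Delta=-0.7662 Bond=69.3836
(1,0): Delta=-1.0000 Bond=97.9952
(1,1): Delta=-0.6564 Bond=77.1625
(2,0): Delta=-1.0000 Bond=121.5140
(2,1): Delta=-1.0000 Bond=121.5140
(2,2): Delta=-0.4952 Bond=76.5154
(3,0): Delta=-1.0000 Bond=150.6774
(3,1): Delta=-1.0000 Bond=150.6774
(3,2): Delta=-1.0000 Bond=150.6774
(3,3): Delta=-0.2582 Bond=53.4804
V0=27.2433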